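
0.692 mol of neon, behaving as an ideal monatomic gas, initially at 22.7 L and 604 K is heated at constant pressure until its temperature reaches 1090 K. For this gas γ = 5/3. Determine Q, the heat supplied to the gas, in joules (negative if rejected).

6990 J

P₁ = nRT₁/V₁ = 0.692×8.314×604/22.7 = 153 kPa.
Isobaric: P stays 153 kPa; V/T = const ⇒ T₂ = 1090 K, V₂ = 41.0 L.
W = PΔV = 153×(41.0−22.7) kPa·L = 2800 J.
ΔU = nCvΔT = 0.692×12.5×(1090−604) = 4190 J.
Q = ΔU + W = nCpΔT = 6990 J.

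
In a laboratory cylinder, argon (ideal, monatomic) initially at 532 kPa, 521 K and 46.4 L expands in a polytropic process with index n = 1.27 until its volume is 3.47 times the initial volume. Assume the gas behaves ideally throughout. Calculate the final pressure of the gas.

Polytropic n=1.27: T₂ = T₁(V₁/V₂)^(n−1) = 521×(0.288)^0.27 = 372 K; P₂ = P₁(V₁/V₂)^n = 110 kPa.

110 kPa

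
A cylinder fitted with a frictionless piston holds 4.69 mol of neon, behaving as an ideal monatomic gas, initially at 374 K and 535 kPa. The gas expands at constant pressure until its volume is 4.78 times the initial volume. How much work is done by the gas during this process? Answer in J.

V₁ = nRT₁/P₁ = 4.69×8.314×374/535 = 27.3 L.
Isobaric: P stays 535 kPa; V/T = const ⇒ T₂ = 1790 K, V₂ = 130 L.
W = PΔV = 535×(130−27.3) kPa·L = 55100 J.

55100 J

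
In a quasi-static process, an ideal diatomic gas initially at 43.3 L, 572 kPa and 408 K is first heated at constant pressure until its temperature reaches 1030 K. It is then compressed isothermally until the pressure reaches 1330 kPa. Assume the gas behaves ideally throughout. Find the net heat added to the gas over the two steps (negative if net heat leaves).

n = P₁V₁/(RT₁) = 572×43.3/(8.314×408) = 7.30 mol.
Step 1 — Isobaric: P stays 572 kPa; V/T = const ⇒ T₂ = 1030 K, V₂ = 109 L.
W = PΔV = 572×(109−43.3) kPa·L = 37800 J.
ΔU = nCvΔT = 7.30×20.8×(1030−408) = 94400 J.
Q = ΔU + W = nCpΔT = 132000 J.
State after step 1: P = 572 kPa, V = 109 L, T = 1030 K.
Step 2 — Isothermal: T stays 1030 K; PV = const ⇒ V₂ = 47.0 L, P₂ = 1330 kPa.
ΔU = 0 (ideal gas, T constant).
W = nRT ln(V₂/V₁) = 7.30×8.314×1030×ln(0.430) = -52800 J.
Q = ΔU + W = -52800 J.
Net over both steps: W = -15000 J, Q = 79400 J, ΔU = 94400 J.

79400 J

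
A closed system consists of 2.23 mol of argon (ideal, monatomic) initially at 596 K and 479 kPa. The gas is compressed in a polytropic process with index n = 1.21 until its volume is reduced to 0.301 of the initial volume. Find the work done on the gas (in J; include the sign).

V₁ = nRT₁/P₁ = 2.23×8.314×596/479 = 23.1 L.
Polytropic n=1.21: T₂ = T₁(V₁/V₂)^(n−1) = 596×(3.32)^0.21 = 767 K; P₂ = P₁(V₁/V₂)^n = 2050 kPa.
W = (P₁V₁−P₂V₂)/(n−1) = (479×23.1−2050×6.94)/0.21 = -15100 J.
Work done on the gas = −W_by = 15100 J.

15100 J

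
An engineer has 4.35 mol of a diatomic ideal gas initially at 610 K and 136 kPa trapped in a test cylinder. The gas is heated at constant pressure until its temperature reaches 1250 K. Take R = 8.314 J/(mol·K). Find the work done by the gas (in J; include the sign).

V₁ = nRT₁/P₁ = 4.35×8.314×610/136 = 162 L.
Isobaric: P stays 136 kPa; V/T = const ⇒ T₂ = 1250 K, V₂ = 332 L.
W = PΔV = 136×(332−162) kPa·L = 23100 J.

23100 J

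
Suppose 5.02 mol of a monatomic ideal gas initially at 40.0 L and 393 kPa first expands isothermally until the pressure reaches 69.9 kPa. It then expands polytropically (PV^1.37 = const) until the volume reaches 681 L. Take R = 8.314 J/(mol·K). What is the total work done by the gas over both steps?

T₁ = P₁V₁/(nR) = 393×40.0/(5.02×8.314) = 377 K.
Step 1 — Isothermal: T stays 377 K; PV = const ⇒ V₂ = 225 L, P₂ = 69.9 kPa.
ΔU = 0 (ideal gas, T constant).
W = nRT ln(V₂/V₁) = 5.02×8.314×377×ln(5.62) = 27100 J.
Q = ΔU + W = 27100 J.
State after step 1: P = 69.9 kPa, V = 225 L, T = 377 K.
Step 2 — Polytropic n=1.37: T₂ = T₁(V₁/V₂)^(n−1) = 377×(0.330)^0.37 = 250 K; P₂ = P₁(V₁/V₂)^n = 15.3 kPa.
W = (P₁V₁−P₂V₂)/(n−1) = (69.9×225−15.3×681)/0.37 = 14300 J.
ΔU = nCvΔT = 5.02×12.5×(250−377) = -7930 J.
Q = ΔU + W = 6360 J.
Net over both steps: W = 41400 J, Q = 33500 J, ΔU = -7930 J.

41400 J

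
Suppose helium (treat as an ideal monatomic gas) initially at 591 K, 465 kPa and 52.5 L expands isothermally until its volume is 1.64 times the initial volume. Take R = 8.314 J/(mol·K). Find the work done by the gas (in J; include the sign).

12100 J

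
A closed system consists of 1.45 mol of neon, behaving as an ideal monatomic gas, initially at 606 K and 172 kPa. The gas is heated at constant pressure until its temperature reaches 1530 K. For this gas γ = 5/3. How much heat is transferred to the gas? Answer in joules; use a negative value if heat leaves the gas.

27800 J

V₁ = nRT₁/P₁ = 1.45×8.314×606/172 = 42.5 L.
Isobaric: P stays 172 kPa; V/T = const ⇒ T₂ = 1530 K, V₂ = 107 L.
W = PΔV = 172×(107−42.5) kPa·L = 11100 J.
ΔU = nCvΔT = 1.45×12.5×(1530−606) = 16700 J.
Q = ΔU + W = nCpΔT = 27800 J.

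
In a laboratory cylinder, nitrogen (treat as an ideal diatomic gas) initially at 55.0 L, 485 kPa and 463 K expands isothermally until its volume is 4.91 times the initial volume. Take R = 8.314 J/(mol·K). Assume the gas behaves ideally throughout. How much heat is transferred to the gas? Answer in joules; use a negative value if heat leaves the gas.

42400 J

n = P₁V₁/(RT₁) = 485×55.0/(8.314×463) = 6.93 mol.
Isothermal: T stays 463 K; PV = const ⇒ V₂ = 270 L, P₂ = 98.8 kPa.
ΔU = 0 (ideal gas, T constant).
W = nRT ln(V₂/V₁) = 6.93×8.314×463×ln(4.91) = 42400 J.
Q = ΔU + W = 42400 J.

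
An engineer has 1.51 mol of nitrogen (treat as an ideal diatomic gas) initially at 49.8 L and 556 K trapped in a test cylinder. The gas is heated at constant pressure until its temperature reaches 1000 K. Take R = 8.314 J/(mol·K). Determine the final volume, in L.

P₁ = nRT₁/V₁ = 1.51×8.314×556/49.8 = 140 kPa.
Isobaric: P stays 140 kPa; V/T = const ⇒ T₂ = 1000 K, V₂ = 89.6 L.

89.6 L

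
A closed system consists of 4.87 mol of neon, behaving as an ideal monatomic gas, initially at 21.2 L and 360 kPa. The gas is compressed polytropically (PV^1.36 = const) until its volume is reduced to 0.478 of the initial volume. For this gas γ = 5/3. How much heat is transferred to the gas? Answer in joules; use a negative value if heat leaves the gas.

T₁ = P₁V₁/(nR) = 360×21.2/(4.87×8.314) = 188 K.
Polytropic n=1.36: T₂ = T₁(V₁/V₂)^(n−1) = 188×(2.09)^0.36 = 246 K; P₂ = P₁(V₁/V₂)^n = 982 kPa.
W = (P₁V₁−P₂V₂)/(n−1) = (360×21.2−982×10.1)/0.36 = -6450 J.
ΔU = nCvΔT = 4.87×12.5×(246−188) = 3480 J.
Q = ΔU + W = -2970 J.

-2970 J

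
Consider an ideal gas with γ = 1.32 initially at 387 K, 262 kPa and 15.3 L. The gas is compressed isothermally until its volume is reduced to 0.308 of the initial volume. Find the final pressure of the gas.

Isothermal: T stays 387 K; PV = const ⇒ V₂ = 4.71 L, P₂ = 851 kPa.

851 kPa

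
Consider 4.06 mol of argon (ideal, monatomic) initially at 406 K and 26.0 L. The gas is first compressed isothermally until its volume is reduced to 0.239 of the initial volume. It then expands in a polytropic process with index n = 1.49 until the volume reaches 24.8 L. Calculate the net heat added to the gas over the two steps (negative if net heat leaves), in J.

P₁ = nRT₁/V₁ = 4.06×8.314×406/26.0 = 527 kPa.
Step 1 — Isothermal: T stays 406 K; PV = const ⇒ V₂ = 6.21 L, P₂ = 2210 kPa.
ΔU = 0 (ideal gas, T constant).
W = nRT ln(V₂/V₁) = 4.06×8.314×406×ln(0.239) = -19600 J.
Q = ΔU + W = -19600 J.
State after step 1: P = 2210 kPa, V = 6.21 L, T = 406 K.
Step 2 — Polytropic n=1.49: T₂ = T₁(V₁/V₂)^(n−1) = 406×(0.251)^0.49 = 206 K; P₂ = P₁(V₁/V₂)^n = 280 kPa.
W = (P₁V₁−P₂V₂)/(n−1) = (2210×6.21−280×24.8)/0.49 = 13800 J.
ΔU = nCvΔT = 4.06×12.5×(206−406) = -10100 J.
Q = ΔU + W = 3650 J.
Net over both steps: W = -5840 J, Q = -16000 J, ΔU = -10100 J.

-16000 J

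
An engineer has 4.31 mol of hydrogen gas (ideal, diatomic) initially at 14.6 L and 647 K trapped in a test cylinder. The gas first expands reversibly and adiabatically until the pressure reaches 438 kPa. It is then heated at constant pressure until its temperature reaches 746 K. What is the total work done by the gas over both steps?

28500 J

P₁ = nRT₁/V₁ = 4.31×8.314×647/14.6 = 1590 kPa.
Step 1 — Adiabatic: T₂/T₁ = (P₂/P₁)^((γ−1)/γ) ⇒ T₂ = 647×(0.276)^0.286 = 448 K; V₂ = 36.6 L.
ΔU = nCvΔT = 4.31×20.8×(448−647) = -17800 J.
Q = 0 for an adiabatic process, so W = −ΔU = 17800 J.
State after step 1: P = 438 kPa, V = 36.6 L, T = 448 K.
Step 2 — Isobaric: P stays 438 kPa; V/T = const ⇒ T₂ = 746 K, V₂ = 61.0 L.
W = PΔV = 438×(61.0−36.6) kPa·L = 10700 J.
ΔU = nCvΔT = 4.31×20.8×(746−448) = 26700 J.
Q = ΔU + W = nCpΔT = 37400 J.
Net over both steps: W = 28500 J, Q = 37400 J, ΔU = 8870 J.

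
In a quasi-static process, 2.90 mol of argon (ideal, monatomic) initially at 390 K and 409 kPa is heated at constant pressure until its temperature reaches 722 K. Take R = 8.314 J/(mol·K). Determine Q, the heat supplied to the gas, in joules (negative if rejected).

20000 J

V₁ = nRT₁/P₁ = 2.90×8.314×390/409 = 23.0 L.
Isobaric: P stays 409 kPa; V/T = const ⇒ T₂ = 722 K, V₂ = 42.6 L.
W = PΔV = 409×(42.6−23.0) kPa·L = 8000 J.
ΔU = nCvΔT = 2.90×12.5×(722−390) = 12000 J.
Q = ΔU + W = nCpΔT = 20000 J.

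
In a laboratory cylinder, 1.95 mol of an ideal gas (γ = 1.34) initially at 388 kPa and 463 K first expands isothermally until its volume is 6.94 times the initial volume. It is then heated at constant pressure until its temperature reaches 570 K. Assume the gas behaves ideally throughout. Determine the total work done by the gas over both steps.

16300 J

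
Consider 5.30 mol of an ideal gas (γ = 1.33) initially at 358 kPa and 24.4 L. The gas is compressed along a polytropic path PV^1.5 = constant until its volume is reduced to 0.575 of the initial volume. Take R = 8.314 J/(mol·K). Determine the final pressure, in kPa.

T₁ = P₁V₁/(nR) = 358×24.4/(5.30×8.314) = 198 K.
Polytropic n=1.5: T₂ = T₁(V₁/V₂)^(n−1) = 198×(1.74)^0.50 = 261 K; P₂ = P₁(V₁/V₂)^n = 821 kPa.

821 kPa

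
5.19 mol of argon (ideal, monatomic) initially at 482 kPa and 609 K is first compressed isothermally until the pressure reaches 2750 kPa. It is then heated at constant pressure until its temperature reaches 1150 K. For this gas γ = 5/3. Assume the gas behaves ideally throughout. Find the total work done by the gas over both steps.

V₁ = nRT₁/P₁ = 5.19×8.314×609/482 = 54.5 L.
Step 1 — Isothermal: T stays 609 K; PV = const ⇒ V₂ = 9.56 L, P₂ = 2750 kPa.
ΔU = 0 (ideal gas, T constant).
W = nRT ln(V₂/V₁) = 5.19×8.314×609×ln(0.175) = -45800 J.
Q = ΔU + W = -45800 J.
State after step 1: P = 2750 kPa, V = 9.56 L, T = 609 K.
Step 2 — Isobaric: P stays 2750 kPa; V/T = const ⇒ T₂ = 1150 K, V₂ = 18.0 L.
W = PΔV = 2750×(18.0−9.56) kPa·L = 23300 J.
ΔU = nCvΔT = 5.19×12.5×(1150−609) = 35000 J.
Q = ΔU + W = nCpΔT = 58400 J.
Net over both steps: W = -22400 J, Q = 12600 J, ΔU = 35000 J.

-22400 J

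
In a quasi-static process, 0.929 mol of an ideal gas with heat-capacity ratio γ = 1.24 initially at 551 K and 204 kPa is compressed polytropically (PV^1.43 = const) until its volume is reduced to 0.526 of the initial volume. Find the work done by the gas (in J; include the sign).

-3150 J

V₁ = nRT₁/P₁ = 0.929×8.314×551/204 = 20.9 L.
Polytropic n=1.43: T₂ = T₁(V₁/V₂)^(n−1) = 551×(1.90)^0.43 = 726 K; P₂ = P₁(V₁/V₂)^n = 511 kPa.
W = (P₁V₁−P₂V₂)/(n−1) = (204×20.9−511×11.0)/0.43 = -3150 J.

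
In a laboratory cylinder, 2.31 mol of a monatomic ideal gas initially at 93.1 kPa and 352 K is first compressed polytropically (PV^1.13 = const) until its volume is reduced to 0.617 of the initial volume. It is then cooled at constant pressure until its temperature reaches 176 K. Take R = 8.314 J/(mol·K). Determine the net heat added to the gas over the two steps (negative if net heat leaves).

V₁ = nRT₁/P₁ = 2.31×8.314×352/93.1 = 72.6 L.
Step 1 — Polytropic n=1.13: T₂ = T₁(V₁/V₂)^(n−1) = 352×(1.62)^0.13 = 375 K; P₂ = P₁(V₁/V₂)^n = 161 kPa.
W = (P₁V₁−P₂V₂)/(n−1) = (93.1×72.6−161×44.8)/0.13 = -3370 J.
ΔU = nCvΔT = 2.31×12.5×(375−352) = 657 J.
Q = ΔU + W = -2710 J.
State after step 1: P = 161 kPa, V = 44.8 L, T = 375 K.
Step 2 — Isobaric: P stays 161 kPa; V/T = const ⇒ T₂ = 176 K, V₂ = 21.0 L.
W = PΔV = 161×(21.0−44.8) kPa·L = -3820 J.
ΔU = nCvΔT = 2.31×12.5×(176−375) = -5730 J.
Q = ΔU + W = nCpΔT = -9550 J.
Net over both steps: W = -7190 J, Q = -12300 J, ΔU = -5070 J.

-12300 J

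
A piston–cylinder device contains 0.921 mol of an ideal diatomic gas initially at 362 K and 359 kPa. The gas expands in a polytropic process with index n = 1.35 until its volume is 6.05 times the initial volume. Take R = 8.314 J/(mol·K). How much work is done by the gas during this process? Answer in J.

3700 J

V₁ = nRT₁/P₁ = 0.921×8.314×362/359 = 7.72 L.
Polytropic n=1.35: T₂ = T₁(V₁/V₂)^(n−1) = 362×(0.165)^0.35 = 193 K; P₂ = P₁(V₁/V₂)^n = 31.6 kPa.
W = (P₁V₁−P₂V₂)/(n−1) = (359×7.72−31.6×46.7)/0.35 = 3700 J.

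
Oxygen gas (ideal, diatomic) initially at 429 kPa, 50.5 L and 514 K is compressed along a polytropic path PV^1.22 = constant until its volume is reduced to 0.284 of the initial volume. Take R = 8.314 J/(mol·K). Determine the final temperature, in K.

Polytropic n=1.22: T₂ = T₁(V₁/V₂)^(n−1) = 514×(3.52)^0.22 = 678 K; P₂ = P₁(V₁/V₂)^n = 1990 kPa.

678 K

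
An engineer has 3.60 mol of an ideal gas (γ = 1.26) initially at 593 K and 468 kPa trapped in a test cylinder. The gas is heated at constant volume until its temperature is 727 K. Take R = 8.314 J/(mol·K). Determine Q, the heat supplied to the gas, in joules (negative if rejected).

15400 J

V₁ = nRT₁/P₁ = 3.60×8.314×593/468 = 37.9 L.
Isochoric: V stays 37.9 L; P/T = const ⇒ T₂ = 727 K, P₂ = 574 kPa.
W = 0 (no volume change).
ΔU = nCvΔT = 3.60×32.0×(727−593) = 15400 J.
Q = ΔU = 15400 J.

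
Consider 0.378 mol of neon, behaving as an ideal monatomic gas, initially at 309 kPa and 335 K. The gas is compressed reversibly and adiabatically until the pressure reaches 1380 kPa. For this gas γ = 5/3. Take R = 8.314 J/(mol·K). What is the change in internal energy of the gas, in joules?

V₁ = nRT₁/P₁ = 0.378×8.314×335/309 = 3.41 L.
Adiabatic: T₂/T₁ = (P₂/P₁)^((γ−1)/γ) ⇒ T₂ = 335×(4.47)^0.400 = 610 K; V₂ = 1.39 L.
For an ideal gas ΔU = nCvΔT with Cv = (3/2)R = 12.5 J/(mol·K).
ΔU = 0.378×12.5×(610−335) = 1290 J.

1290 J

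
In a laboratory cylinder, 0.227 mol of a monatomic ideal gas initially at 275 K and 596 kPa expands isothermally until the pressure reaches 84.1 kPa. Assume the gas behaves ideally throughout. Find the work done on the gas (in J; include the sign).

-1020 J

V₁ = nRT₁/P₁ = 0.227×8.314×275/596 = 0.871 L.
Isothermal: T stays 275 K; PV = const ⇒ V₂ = 6.17 L, P₂ = 84.1 kPa.
W = nRT ln(V₂/V₁) = 0.227×8.314×275×ln(7.09) = 1020 J.
Work done on the gas = −W_by = -1020 J.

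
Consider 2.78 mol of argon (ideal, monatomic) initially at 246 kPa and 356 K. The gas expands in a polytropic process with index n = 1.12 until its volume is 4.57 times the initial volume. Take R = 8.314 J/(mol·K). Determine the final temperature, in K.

297 K

V₁ = nRT₁/P₁ = 2.78×8.314×356/246 = 33.4 L.
Polytropic n=1.12: T₂ = T₁(V₁/V₂)^(n−1) = 356×(0.219)^0.12 = 297 K; P₂ = P₁(V₁/V₂)^n = 44.9 kPa.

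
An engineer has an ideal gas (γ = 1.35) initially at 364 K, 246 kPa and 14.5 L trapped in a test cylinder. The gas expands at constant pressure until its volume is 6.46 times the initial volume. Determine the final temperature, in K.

Isobaric: P stays 246 kPa; V/T = const ⇒ T₂ = 2350 K, V₂ = 93.7 L.

2350 K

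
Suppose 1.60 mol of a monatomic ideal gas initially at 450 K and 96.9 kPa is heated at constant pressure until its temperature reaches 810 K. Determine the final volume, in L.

111 L

V₁ = nRT₁/P₁ = 1.60×8.314×450/96.9 = 61.8 L.
Isobaric: P stays 96.9 kPa; V/T = const ⇒ T₂ = 810 K, V₂ = 111 L.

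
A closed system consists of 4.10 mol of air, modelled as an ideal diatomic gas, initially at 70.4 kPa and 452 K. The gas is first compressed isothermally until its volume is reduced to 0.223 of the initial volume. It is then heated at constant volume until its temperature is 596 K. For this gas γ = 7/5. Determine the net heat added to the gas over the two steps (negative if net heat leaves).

-10800 J

V₁ = nRT₁/P₁ = 4.10×8.314×452/70.4 = 219 L.
Step 1 — Isothermal: T stays 452 K; PV = const ⇒ V₂ = 48.8 L, P₂ = 316 kPa.
ΔU = 0 (ideal gas, T constant).
W = nRT ln(V₂/V₁) = 4.10×8.314×452×ln(0.223) = -23100 J.
Q = ΔU + W = -23100 J.
State after step 1: P = 316 kPa, V = 48.8 L, T = 452 K.
Step 2 — Isochoric: V stays 48.8 L; P/T = const ⇒ T₂ = 596 K, P₂ = 416 kPa.
W = 0 (no volume change).
ΔU = nCvΔT = 4.10×20.8×(596−452) = 12300 J.
Q = ΔU = 12300 J.
Net over both steps: W = -23100 J, Q = -10800 J, ΔU = 12300 J.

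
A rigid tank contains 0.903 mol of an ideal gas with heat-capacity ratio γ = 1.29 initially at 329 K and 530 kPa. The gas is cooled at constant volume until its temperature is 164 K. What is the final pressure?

V₁ = nRT₁/P₁ = 0.903×8.314×329/530 = 4.66 L.
Isochoric: V stays 4.66 L; P/T = const ⇒ T₂ = 164 K, P₂ = 264 kPa.

264 kPa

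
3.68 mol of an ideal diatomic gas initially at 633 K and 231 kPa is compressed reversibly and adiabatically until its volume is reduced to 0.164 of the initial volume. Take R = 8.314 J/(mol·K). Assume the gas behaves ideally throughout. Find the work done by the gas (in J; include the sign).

V₁ = nRT₁/P₁ = 3.68×8.314×633/231 = 83.8 L.
Adiabatic: TV^(γ−1) = const ⇒ T₂ = 633×(6.10)^0.400 = 1300 K; PV^γ = const ⇒ P₂ = 2900 kPa.
ΔU = nCvΔT = 3.68×20.8×(1300−633) = 51400 J.
Q = 0 for an adiabatic process, so W = −ΔU = -51400 J.

-51400 J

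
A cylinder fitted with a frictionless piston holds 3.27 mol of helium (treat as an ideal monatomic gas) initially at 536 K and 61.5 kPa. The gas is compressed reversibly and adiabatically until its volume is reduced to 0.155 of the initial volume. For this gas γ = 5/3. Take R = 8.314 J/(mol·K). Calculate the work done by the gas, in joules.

V₁ = nRT₁/P₁ = 3.27×8.314×536/61.5 = 237 L.
Adiabatic: TV^(γ−1) = const ⇒ T₂ = 536×(6.45)^0.667 = 1860 K; PV^γ = const ⇒ P₂ = 1380 kPa.
ΔU = nCvΔT = 3.27×12.5×(1860−536) = 53900 J.
Q = 0 for an adiabatic process, so W = −ΔU = -53900 J.

-53900 J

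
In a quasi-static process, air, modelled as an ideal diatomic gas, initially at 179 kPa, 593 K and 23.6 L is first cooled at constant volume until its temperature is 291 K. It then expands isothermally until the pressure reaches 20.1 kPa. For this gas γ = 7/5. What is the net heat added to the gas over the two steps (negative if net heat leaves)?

-2320 J

n = P₁V₁/(RT₁) = 179×23.6/(8.314×593) = 0.857 mol.
Step 1 — Isochoric: V stays 23.6 L; P/T = const ⇒ T₂ = 291 K, P₂ = 87.8 kPa.
W = 0 (no volume change).
ΔU = nCvΔT = 0.857×20.8×(291−593) = -5380 J.
Q = ΔU = -5380 J.
State after step 1: P = 87.8 kPa, V = 23.6 L, T = 291 K.
Step 2 — Isothermal: T stays 291 K; PV = const ⇒ V₂ = 103 L, P₂ = 20.1 kPa.
ΔU = 0 (ideal gas, T constant).
W = nRT ln(V₂/V₁) = 0.857×8.314×291×ln(4.37) = 3060 J.
Q = ΔU + W = 3060 J.
Net over both steps: W = 3060 J, Q = -2320 J, ΔU = -5380 J.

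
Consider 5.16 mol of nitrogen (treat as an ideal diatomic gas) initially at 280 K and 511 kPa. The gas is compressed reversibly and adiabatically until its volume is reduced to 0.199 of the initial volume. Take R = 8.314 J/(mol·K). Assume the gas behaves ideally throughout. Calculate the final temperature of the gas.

534 K

V₁ = nRT₁/P₁ = 5.16×8.314×280/511 = 23.5 L.
Adiabatic: TV^(γ−1) = const ⇒ T₂ = 280×(5.03)^0.400 = 534 K; PV^γ = const ⇒ P₂ = 4900 kPa.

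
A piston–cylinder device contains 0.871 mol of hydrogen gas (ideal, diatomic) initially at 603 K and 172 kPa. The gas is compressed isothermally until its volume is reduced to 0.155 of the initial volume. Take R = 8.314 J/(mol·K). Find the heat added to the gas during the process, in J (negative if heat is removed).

-8140 J

V₁ = nRT₁/P₁ = 0.871×8.314×603/172 = 25.4 L.
Isothermal: T stays 603 K; PV = const ⇒ V₂ = 3.94 L, P₂ = 1110 kPa.
ΔU = 0 (ideal gas, T constant).
W = nRT ln(V₂/V₁) = 0.871×8.314×603×ln(0.155) = -8140 J.
Q = ΔU + W = -8140 J.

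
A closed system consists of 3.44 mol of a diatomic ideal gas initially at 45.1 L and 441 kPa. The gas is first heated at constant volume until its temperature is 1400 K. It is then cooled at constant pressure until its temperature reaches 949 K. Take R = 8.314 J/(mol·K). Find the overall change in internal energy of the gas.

T₁ = P₁V₁/(nR) = 441×45.1/(3.44×8.314) = 695 K.
Step 1 — Isochoric: V stays 45.1 L; P/T = const ⇒ T₂ = 1400 K, P₂ = 888 kPa.
W = 0 (no volume change).
ΔU = nCvΔT = 3.44×20.8×(1400−695) = 50400 J.
Q = ΔU = 50400 J.
State after step 1: P = 888 kPa, V = 45.1 L, T = 1400 K.
Step 2 — Isobaric: P stays 888 kPa; V/T = const ⇒ T₂ = 949 K, V₂ = 30.6 L.
W = PΔV = 888×(30.6−45.1) kPa·L = -12900 J.
ΔU = nCvΔT = 3.44×20.8×(949−1400) = -32200 J.
Q = ΔU + W = nCpΔT = -45100 J.
Net over both steps: W = -12900 J, Q = 5230 J, ΔU = 18100 J.

18100 J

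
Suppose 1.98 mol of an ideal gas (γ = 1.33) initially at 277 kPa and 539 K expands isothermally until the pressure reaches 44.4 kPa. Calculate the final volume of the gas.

V₁ = nRT₁/P₁ = 1.98×8.314×539/277 = 32.0 L.
Isothermal: T stays 539 K; PV = const ⇒ V₂ = 200 L, P₂ = 44.4 kPa.

200 L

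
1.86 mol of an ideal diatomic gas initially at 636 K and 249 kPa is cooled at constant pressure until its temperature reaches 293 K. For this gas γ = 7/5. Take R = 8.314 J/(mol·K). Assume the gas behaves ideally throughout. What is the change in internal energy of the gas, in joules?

-13300 J

V₁ = nRT₁/P₁ = 1.86×8.314×636/249 = 39.5 L.
Isobaric: P stays 249 kPa; V/T = const ⇒ T₂ = 293 K, V₂ = 18.2 L.
For an ideal gas ΔU = nCvΔT with Cv = (5/2)R = 20.8 J/(mol·K).
ΔU = 1.86×20.8×(293−636) = -13300 J.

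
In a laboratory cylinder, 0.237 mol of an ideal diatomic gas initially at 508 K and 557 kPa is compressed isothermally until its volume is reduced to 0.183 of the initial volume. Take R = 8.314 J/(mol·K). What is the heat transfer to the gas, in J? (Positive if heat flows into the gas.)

V₁ = nRT₁/P₁ = 0.237×8.314×508/557 = 1.80 L.
Isothermal: T stays 508 K; PV = const ⇒ V₂ = 0.329 L, P₂ = 3040 kPa.
ΔU = 0 (ideal gas, T constant).
W = nRT ln(V₂/V₁) = 0.237×8.314×508×ln(0.183) = -1700 J.
Q = ΔU + W = -1700 J.

-1700 J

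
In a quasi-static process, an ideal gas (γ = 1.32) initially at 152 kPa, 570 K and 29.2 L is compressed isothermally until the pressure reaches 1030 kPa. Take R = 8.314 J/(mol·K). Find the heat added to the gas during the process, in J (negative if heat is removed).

n = P₁V₁/(RT₁) = 152×29.2/(8.314×570) = 0.937 mol.
Isothermal: T stays 570 K; PV = const ⇒ V₂ = 4.31 L, P₂ = 1030 kPa.
ΔU = 0 (ideal gas, T constant).
W = nRT ln(V₂/V₁) = 0.937×8.314×570×ln(0.148) = -8490 J.
Q = ΔU + W = -8490 J.

-8490 J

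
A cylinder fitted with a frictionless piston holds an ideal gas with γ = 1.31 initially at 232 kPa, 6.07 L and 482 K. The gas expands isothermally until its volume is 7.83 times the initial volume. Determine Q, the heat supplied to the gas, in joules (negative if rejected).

2900 J

n = P₁V₁/(RT₁) = 232×6.07/(8.314×482) = 0.351 mol.
Isothermal: T stays 482 K; PV = const ⇒ V₂ = 47.5 L, P₂ = 29.6 kPa.
ΔU = 0 (ideal gas, T constant).
W = nRT ln(V₂/V₁) = 0.351×8.314×482×ln(7.83) = 2900 J.
Q = ΔU + W = 2900 J.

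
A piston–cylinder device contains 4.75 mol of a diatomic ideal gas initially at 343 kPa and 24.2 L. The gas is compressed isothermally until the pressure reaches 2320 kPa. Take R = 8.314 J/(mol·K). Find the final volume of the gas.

3.58 L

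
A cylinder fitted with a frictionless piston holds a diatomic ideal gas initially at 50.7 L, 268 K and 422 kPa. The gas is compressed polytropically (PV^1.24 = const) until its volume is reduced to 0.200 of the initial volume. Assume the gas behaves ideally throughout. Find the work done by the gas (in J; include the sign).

n = P₁V₁/(RT₁) = 422×50.7/(8.314×268) = 9.60 mol.
Polytropic n=1.24: T₂ = T₁(V₁/V₂)^(n−1) = 268×(5.00)^0.24 = 394 K; P₂ = P₁(V₁/V₂)^n = 3100 kPa.
W = (P₁V₁−P₂V₂)/(n−1) = (422×50.7−3100×10.1)/0.24 = -42000 J.

-42000 J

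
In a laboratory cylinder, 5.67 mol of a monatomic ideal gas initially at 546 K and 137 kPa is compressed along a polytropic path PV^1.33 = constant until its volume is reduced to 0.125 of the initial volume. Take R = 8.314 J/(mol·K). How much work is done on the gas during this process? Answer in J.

76900 J

V₁ = nRT₁/P₁ = 5.67×8.314×546/137 = 188 L.
Polytropic n=1.33: T₂ = T₁(V₁/V₂)^(n−1) = 546×(8.00)^0.33 = 1080 K; P₂ = P₁(V₁/V₂)^n = 2180 kPa.
W = (P₁V₁−P₂V₂)/(n−1) = (137×188−2180×23.5)/0.33 = -76900 J.
Work done on the gas = −W_by = 76900 J.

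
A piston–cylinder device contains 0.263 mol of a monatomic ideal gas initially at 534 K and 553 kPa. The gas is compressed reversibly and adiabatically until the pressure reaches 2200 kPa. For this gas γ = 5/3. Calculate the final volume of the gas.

0.922 L

V₁ = nRT₁/P₁ = 0.263×8.314×534/553 = 2.11 L.
Adiabatic: T₂/T₁ = (P₂/P₁)^((γ−1)/γ) ⇒ T₂ = 534×(3.98)^0.400 = 928 K; V₂ = 0.922 L.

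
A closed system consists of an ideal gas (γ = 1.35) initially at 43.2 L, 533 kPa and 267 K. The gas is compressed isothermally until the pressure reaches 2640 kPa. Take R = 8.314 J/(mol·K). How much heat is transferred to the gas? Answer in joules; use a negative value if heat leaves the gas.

-36800 J

n = P₁V₁/(RT₁) = 533×43.2/(8.314×267) = 10.4 mol.
Isothermal: T stays 267 K; PV = const ⇒ V₂ = 8.72 L, P₂ = 2640 kPa.
ΔU = 0 (ideal gas, T constant).
W = nRT ln(V₂/V₁) = 10.4×8.314×267×ln(0.202) = -36800 J.
Q = ΔU + W = -36800 J.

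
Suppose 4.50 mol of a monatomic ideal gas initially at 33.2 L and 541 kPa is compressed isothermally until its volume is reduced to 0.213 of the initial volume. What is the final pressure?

T₁ = P₁V₁/(nR) = 541×33.2/(4.50×8.314) = 480 K.
Isothermal: T stays 480 K; PV = const ⇒ V₂ = 7.07 L, P₂ = 2540 kPa.

2540 kPa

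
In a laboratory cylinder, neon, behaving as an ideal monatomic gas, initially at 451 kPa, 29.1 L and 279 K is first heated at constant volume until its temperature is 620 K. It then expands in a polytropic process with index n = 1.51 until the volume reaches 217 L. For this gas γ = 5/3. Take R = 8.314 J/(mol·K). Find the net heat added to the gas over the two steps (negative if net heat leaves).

32700 J

n = P₁V₁/(RT₁) = 451×29.1/(8.314×279) = 5.66 mol.
Step 1 — Isochoric: V stays 29.1 L; P/T = const ⇒ T₂ = 620 K, P₂ = 1000 kPa.
W = 0 (no volume change).
ΔU = nCvΔT = 5.66×12.5×(620−279) = 24100 J.
Q = ΔU = 24100 J.
State after step 1: P = 1000 kPa, V = 29.1 L, T = 620 K.
Step 2 — Polytropic n=1.51: T₂ = T₁(V₁/V₂)^(n−1) = 620×(0.134)^0.51 = 223 K; P₂ = P₁(V₁/V₂)^n = 48.2 kPa.
W = (P₁V₁−P₂V₂)/(n−1) = (1000×29.1−48.2×217)/0.51 = 36700 J.
ΔU = nCvΔT = 5.66×12.5×(223−620) = -28000 J.
Q = ΔU + W = 8620 J.
Net over both steps: W = 36700 J, Q = 32700 J, ΔU = -3980 J.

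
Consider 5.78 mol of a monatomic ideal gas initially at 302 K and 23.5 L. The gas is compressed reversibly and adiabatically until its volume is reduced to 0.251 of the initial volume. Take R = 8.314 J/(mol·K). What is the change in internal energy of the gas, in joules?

P₁ = nRT₁/V₁ = 5.78×8.314×302/23.5 = 618 kPa.
Adiabatic: TV^(γ−1) = const ⇒ T₂ = 302×(3.98)^0.667 = 759 K; PV^γ = const ⇒ P₂ = 6180 kPa.
For an ideal gas ΔU = nCvΔT with Cv = (3/2)R = 12.5 J/(mol·K).
ΔU = 5.78×12.5×(759−302) = 32900 J.

32900 J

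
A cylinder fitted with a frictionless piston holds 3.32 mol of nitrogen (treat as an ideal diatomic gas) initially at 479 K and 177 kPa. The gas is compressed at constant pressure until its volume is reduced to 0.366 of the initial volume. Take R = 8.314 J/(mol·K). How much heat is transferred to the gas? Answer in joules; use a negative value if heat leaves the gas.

V₁ = nRT₁/P₁ = 3.32×8.314×479/177 = 74.7 L.
Isobaric: P stays 177 kPa; V/T = const ⇒ T₂ = 175 K, V₂ = 27.3 L.
W = PΔV = 177×(27.3−74.7) kPa·L = -8380 J.
ΔU = nCvΔT = 3.32×20.8×(175−479) = -21000 J.
Q = ΔU + W = nCpΔT = -29300 J.

-29300 J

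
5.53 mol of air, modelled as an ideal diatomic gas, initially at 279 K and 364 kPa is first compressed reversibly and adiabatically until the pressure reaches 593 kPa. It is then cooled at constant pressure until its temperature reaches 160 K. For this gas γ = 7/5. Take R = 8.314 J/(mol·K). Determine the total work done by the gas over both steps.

V₁ = nRT₁/P₁ = 5.53×8.314×279/364 = 35.2 L.
Step 1 — Adiabatic: T₂/T₁ = (P₂/P₁)^((γ−1)/γ) ⇒ T₂ = 279×(1.63)^0.286 = 321 K; V₂ = 24.9 L.
ΔU = nCvΔT = 5.53×20.8×(321−279) = 4800 J.
Q = 0 for an adiabatic process, so W = −ΔU = -4800 J.
State after step 1: P = 593 kPa, V = 24.9 L, T = 321 K.
Step 2 — Isobaric: P stays 593 kPa; V/T = const ⇒ T₂ = 160 K, V₂ = 12.4 L.
W = PΔV = 593×(12.4−24.9) kPa·L = -7390 J.
ΔU = nCvΔT = 5.53×20.8×(160−321) = -18500 J.
Q = ΔU + W = nCpΔT = -25900 J.
Net over both steps: W = -12200 J, Q = -25900 J, ΔU = -13700 J.

-12200 J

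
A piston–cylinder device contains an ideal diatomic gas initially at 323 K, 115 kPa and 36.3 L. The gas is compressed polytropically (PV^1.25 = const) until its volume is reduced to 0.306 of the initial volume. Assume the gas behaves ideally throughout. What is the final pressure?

505 kPa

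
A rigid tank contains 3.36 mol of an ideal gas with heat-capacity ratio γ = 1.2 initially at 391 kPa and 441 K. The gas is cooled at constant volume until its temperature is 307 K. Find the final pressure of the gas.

V₁ = nRT₁/P₁ = 3.36×8.314×441/391 = 31.5 L.
Isochoric: V stays 31.5 L; P/T = const ⇒ T₂ = 307 K, P₂ = 272 kPa.

272 kPa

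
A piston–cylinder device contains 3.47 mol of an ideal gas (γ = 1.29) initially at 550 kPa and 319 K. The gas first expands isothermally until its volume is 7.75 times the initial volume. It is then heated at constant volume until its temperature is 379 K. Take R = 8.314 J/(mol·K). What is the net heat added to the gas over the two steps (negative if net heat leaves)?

24800 J

V₁ = nRT₁/P₁ = 3.47×8.314×319/550 = 16.7 L.
Step 1 — Isothermal: T stays 319 K; PV = const ⇒ V₂ = 130 L, P₂ = 71.0 kPa.
ΔU = 0 (ideal gas, T constant).
W = nRT ln(V₂/V₁) = 3.47×8.314×319×ln(7.75) = 18800 J.
Q = ΔU + W = 18800 J.
State after step 1: P = 71.0 kPa, V = 130 L, T = 319 K.
Step 2 — Isochoric: V stays 130 L; P/T = const ⇒ T₂ = 379 K, P₂ = 84.3 kPa.
W = 0 (no volume change).
ΔU = nCvΔT = 3.47×28.7×(379−319) = 5970 J.
Q = ΔU = 5970 J.
Net over both steps: W = 18800 J, Q = 24800 J, ΔU = 5970 J.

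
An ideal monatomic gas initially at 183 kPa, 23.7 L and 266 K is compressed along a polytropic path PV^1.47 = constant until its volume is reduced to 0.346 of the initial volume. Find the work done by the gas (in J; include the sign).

n = P₁V₁/(RT₁) = 183×23.7/(8.314×266) = 1.96 mol.
Polytropic n=1.47: T₂ = T₁(V₁/V₂)^(n−1) = 266×(2.89)^0.47 = 438 K; P₂ = P₁(V₁/V₂)^n = 871 kPa.
W = (P₁V₁−P₂V₂)/(n−1) = (183×23.7−871×8.20)/0.47 = -5970 J.

-5970 J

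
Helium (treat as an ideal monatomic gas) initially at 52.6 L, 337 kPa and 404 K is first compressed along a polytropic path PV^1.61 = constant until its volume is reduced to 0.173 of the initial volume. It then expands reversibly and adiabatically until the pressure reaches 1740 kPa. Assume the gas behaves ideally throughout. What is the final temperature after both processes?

n = P₁V₁/(RT₁) = 337×52.6/(8.314×404) = 5.28 mol.
Step 1 — Polytropic n=1.61: T₂ = T₁(V₁/V₂)^(n−1) = 404×(5.78)^0.61 = 1180 K; P₂ = P₁(V₁/V₂)^n = 5680 kPa.
W = (P₁V₁−P₂V₂)/(n−1) = (337×52.6−5680×9.10)/0.61 = -55700 J.
ΔU = nCvΔT = 5.28×12.5×(1180−404) = 50900 J.
Q = ΔU + W = -4730 J.
State after step 1: P = 5680 kPa, V = 9.10 L, T = 1180 K.
Step 2 — Adiabatic: T₂/T₁ = (P₂/P₁)^((γ−1)/γ) ⇒ T₂ = 1180×(0.306)^0.400 = 734 K; V₂ = 18.5 L.
ΔU = nCvΔT = 5.28×12.5×(734−1180) = -29200 J.
Q = 0 for an adiabatic process, so W = −ΔU = 29200 J.
Net over both steps: W = -26400 J, Q = -4730 J, ΔU = 21700 J.

734 K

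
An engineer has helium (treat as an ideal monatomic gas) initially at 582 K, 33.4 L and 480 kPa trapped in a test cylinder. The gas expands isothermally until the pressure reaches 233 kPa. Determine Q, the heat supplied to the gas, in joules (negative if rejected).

11600 J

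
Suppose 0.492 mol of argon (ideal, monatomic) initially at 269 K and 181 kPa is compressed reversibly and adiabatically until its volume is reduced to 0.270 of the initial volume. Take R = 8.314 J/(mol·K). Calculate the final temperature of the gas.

V₁ = nRT₁/P₁ = 0.492×8.314×269/181 = 6.08 L.
Adiabatic: TV^(γ−1) = const ⇒ T₂ = 269×(3.70)^0.667 = 644 K; PV^γ = const ⇒ P₂ = 1600 kPa.

644 K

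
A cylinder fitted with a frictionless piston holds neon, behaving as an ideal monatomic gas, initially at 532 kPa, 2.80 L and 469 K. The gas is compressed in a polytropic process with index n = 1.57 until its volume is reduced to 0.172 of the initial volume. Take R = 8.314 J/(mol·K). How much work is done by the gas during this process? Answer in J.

-4510 J

n = P₁V₁/(RT₁) = 532×2.80/(8.314×469) = 0.382 mol.
Polytropic n=1.57: T₂ = T₁(V₁/V₂)^(n−1) = 469×(5.81)^0.57 = 1280 K; P₂ = P₁(V₁/V₂)^n = 8440 kPa.
W = (P₁V₁−P₂V₂)/(n−1) = (532×2.80−8440×0.482)/0.57 = -4510 J.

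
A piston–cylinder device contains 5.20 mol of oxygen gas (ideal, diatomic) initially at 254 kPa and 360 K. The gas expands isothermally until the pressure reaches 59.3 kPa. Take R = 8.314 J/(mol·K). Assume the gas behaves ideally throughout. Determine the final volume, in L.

V₁ = nRT₁/P₁ = 5.20×8.314×360/254 = 61.3 L.
Isothermal: T stays 360 K; PV = const ⇒ V₂ = 262 L, P₂ = 59.3 kPa.

262 L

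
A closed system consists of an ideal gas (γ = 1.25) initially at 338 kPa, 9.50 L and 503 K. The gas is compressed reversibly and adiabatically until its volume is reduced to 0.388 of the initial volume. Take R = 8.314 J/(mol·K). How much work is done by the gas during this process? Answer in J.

-3430 J

n = P₁V₁/(RT₁) = 338×9.50/(8.314×503) = 0.768 mol.
Adiabatic: TV^(γ−1) = const ⇒ T₂ = 503×(2.58)^0.250 = 637 K; PV^γ = const ⇒ P₂ = 1100 kPa.
ΔU = nCvΔT = 0.768×33.3×(637−503) = 3430 J.
Q = 0 for an adiabatic process, so W = −ΔU = -3430 J.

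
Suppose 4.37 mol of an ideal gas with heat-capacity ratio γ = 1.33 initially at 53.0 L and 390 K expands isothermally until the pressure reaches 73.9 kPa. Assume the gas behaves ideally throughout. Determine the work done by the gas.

P₁ = nRT₁/V₁ = 4.37×8.314×390/53.0 = 267 kPa.
Isothermal: T stays 390 K; PV = const ⇒ V₂ = 192 L, P₂ = 73.9 kPa.
W = nRT ln(V₂/V₁) = 4.37×8.314×390×ln(3.62) = 18200 J.

18200 J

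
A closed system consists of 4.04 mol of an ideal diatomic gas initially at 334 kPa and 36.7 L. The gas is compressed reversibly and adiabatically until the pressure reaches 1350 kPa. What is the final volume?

13.5 L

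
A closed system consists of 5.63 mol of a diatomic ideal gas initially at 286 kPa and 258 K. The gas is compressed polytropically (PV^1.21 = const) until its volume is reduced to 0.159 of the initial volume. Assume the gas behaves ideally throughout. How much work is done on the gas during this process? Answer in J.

27100 J

V₁ = nRT₁/P₁ = 5.63×8.314×258/286 = 42.2 L.
Polytropic n=1.21: T₂ = T₁(V₁/V₂)^(n−1) = 258×(6.29)^0.21 = 380 K; P₂ = P₁(V₁/V₂)^n = 2650 kPa.
W = (P₁V₁−P₂V₂)/(n−1) = (286×42.2−2650×6.71)/0.21 = -27100 J.
Work done on the gas = −W_by = 27100 J.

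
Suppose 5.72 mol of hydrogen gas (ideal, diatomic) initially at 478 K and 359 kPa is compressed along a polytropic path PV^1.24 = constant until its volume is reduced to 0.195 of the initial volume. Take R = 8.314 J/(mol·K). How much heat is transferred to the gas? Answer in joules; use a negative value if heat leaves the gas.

-18200 J

V₁ = nRT₁/P₁ = 5.72×8.314×478/359 = 63.3 L.
Polytropic n=1.24: T₂ = T₁(V₁/V₂)^(n−1) = 478×(5.13)^0.24 = 708 K; P₂ = P₁(V₁/V₂)^n = 2730 kPa.
W = (P₁V₁−P₂V₂)/(n−1) = (359×63.3−2730×12.3)/0.24 = -45500 J.
ΔU = nCvΔT = 5.72×20.8×(708−478) = 27300 J.
Q = ΔU + W = -18200 J.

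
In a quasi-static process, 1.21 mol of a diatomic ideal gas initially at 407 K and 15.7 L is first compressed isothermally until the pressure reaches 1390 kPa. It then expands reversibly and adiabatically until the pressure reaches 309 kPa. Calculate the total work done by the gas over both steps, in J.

-3280 J

P₁ = nRT₁/V₁ = 1.21×8.314×407/15.7 = 261 kPa.
Step 1 — Isothermal: T stays 407 K; PV = const ⇒ V₂ = 2.95 L, P₂ = 1390 kPa.
ΔU = 0 (ideal gas, T constant).
W = nRT ln(V₂/V₁) = 1.21×8.314×407×ln(0.188) = -6850 J.
Q = ΔU + W = -6850 J.
State after step 1: P = 1390 kPa, V = 2.95 L, T = 407 K.
Step 2 — Adiabatic: T₂/T₁ = (P₂/P₁)^((γ−1)/γ) ⇒ T₂ = 407×(0.222)^0.286 = 265 K; V₂ = 8.62 L.
ΔU = nCvΔT = 1.21×20.8×(265−407) = -3570 J.
Q = 0 for an adiabatic process, so W = −ΔU = 3570 J.
Net over both steps: W = -3280 J, Q = -6850 J, ΔU = -3570 J.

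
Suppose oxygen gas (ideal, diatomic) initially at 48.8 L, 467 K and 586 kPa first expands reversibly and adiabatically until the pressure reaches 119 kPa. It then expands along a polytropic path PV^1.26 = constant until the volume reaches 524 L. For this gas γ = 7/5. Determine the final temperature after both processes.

215 K

n = P₁V₁/(RT₁) = 586×48.8/(8.314×467) = 7.37 mol.
Step 1 — Adiabatic: T₂/T₁ = (P₂/P₁)^((γ−1)/γ) ⇒ T₂ = 467×(0.203)^0.286 = 296 K; V₂ = 152 L.
ΔU = nCvΔT = 7.37×20.8×(296−467) = -26200 J.
Q = 0 for an adiabatic process, so W = −ΔU = 26200 J.
State after step 1: P = 119 kPa, V = 152 L, T = 296 K.
Step 2 — Polytropic n=1.26: T₂ = T₁(V₁/V₂)^(n−1) = 296×(0.291)^0.26 = 215 K; P₂ = P₁(V₁/V₂)^n = 25.1 kPa.
W = (P₁V₁−P₂V₂)/(n−1) = (119×152−25.1×524)/0.26 = 19200 J.
ΔU = nCvΔT = 7.37×20.8×(215−296) = -12500 J.
Q = ΔU + W = 6700 J.
Net over both steps: W = 45300 J, Q = 6700 J, ΔU = -38600 J.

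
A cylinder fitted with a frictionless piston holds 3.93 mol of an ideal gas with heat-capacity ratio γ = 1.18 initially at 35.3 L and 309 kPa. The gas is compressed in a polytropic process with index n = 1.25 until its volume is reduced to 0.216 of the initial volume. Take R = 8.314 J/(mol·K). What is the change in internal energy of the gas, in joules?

T₁ = P₁V₁/(nR) = 309×35.3/(3.93×8.314) = 334 K.
Polytropic n=1.25: T₂ = T₁(V₁/V₂)^(n−1) = 334×(4.63)^0.25 = 490 K; P₂ = P₁(V₁/V₂)^n = 2100 kPa.
For an ideal gas ΔU = nCvΔT with Cv = R/(γ−1) = 46.2 J/(mol·K).
ΔU = 3.93×46.2×(490−334) = 28300 J.

28300 J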